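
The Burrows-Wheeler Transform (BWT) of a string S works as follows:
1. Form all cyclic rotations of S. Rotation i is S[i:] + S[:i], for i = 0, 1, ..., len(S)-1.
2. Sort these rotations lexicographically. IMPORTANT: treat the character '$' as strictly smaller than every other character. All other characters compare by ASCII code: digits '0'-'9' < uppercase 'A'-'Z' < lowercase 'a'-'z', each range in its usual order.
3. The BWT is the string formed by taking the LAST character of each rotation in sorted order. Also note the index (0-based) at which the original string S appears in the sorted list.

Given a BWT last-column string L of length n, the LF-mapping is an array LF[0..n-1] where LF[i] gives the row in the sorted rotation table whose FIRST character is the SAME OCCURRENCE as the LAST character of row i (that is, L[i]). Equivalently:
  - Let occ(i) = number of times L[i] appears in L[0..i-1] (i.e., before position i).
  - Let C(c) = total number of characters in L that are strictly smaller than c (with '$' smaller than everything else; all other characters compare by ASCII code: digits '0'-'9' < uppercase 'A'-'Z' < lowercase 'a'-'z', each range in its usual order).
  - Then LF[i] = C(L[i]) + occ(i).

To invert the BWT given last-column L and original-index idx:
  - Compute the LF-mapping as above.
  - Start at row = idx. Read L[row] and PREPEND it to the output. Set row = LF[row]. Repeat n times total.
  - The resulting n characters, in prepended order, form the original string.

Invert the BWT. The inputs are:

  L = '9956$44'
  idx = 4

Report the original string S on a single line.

Answer: 654949$

Derivation:
LF mapping: 5 6 3 4 0 1 2
Walk LF starting at row 4, prepending L[row]:
  step 1: row=4, L[4]='$', prepend. Next row=LF[4]=0
  step 2: row=0, L[0]='9', prepend. Next row=LF[0]=5
  step 3: row=5, L[5]='4', prepend. Next row=LF[5]=1
  step 4: row=1, L[1]='9', prepend. Next row=LF[1]=6
  step 5: row=6, L[6]='4', prepend. Next row=LF[6]=2
  step 6: row=2, L[2]='5', prepend. Next row=LF[2]=3
  step 7: row=3, L[3]='6', prepend. Next row=LF[3]=4
Reversed output: 654949$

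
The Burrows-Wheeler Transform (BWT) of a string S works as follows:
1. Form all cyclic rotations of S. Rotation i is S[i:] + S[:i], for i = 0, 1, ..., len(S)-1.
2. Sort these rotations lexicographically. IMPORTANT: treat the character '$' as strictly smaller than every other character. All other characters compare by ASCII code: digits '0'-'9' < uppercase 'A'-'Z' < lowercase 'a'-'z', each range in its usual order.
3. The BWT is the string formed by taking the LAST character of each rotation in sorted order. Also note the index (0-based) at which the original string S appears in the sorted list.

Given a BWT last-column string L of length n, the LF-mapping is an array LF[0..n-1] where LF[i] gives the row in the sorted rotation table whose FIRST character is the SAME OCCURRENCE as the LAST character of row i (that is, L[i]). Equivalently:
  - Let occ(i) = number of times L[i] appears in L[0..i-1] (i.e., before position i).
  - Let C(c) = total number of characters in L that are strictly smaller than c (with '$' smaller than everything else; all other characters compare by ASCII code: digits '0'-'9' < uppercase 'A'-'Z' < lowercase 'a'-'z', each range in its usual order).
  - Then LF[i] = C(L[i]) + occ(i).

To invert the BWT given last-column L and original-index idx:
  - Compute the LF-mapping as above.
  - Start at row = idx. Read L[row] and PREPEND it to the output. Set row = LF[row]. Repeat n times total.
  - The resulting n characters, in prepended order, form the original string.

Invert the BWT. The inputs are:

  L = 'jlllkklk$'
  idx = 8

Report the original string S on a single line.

Answer: llkklklj$

Derivation:
LF mapping: 1 5 6 7 2 3 8 4 0
Walk LF starting at row 8, prepending L[row]:
  step 1: row=8, L[8]='$', prepend. Next row=LF[8]=0
  step 2: row=0, L[0]='j', prepend. Next row=LF[0]=1
  step 3: row=1, L[1]='l', prepend. Next row=LF[1]=5
  step 4: row=5, L[5]='k', prepend. Next row=LF[5]=3
  step 5: row=3, L[3]='l', prepend. Next row=LF[3]=7
  step 6: row=7, L[7]='k', prepend. Next row=LF[7]=4
  step 7: row=4, L[4]='k', prepend. Next row=LF[4]=2
  step 8: row=2, L[2]='l', prepend. Next row=LF[2]=6
  step 9: row=6, L[6]='l', prepend. Next row=LF[6]=8
Reversed output: llkklklj$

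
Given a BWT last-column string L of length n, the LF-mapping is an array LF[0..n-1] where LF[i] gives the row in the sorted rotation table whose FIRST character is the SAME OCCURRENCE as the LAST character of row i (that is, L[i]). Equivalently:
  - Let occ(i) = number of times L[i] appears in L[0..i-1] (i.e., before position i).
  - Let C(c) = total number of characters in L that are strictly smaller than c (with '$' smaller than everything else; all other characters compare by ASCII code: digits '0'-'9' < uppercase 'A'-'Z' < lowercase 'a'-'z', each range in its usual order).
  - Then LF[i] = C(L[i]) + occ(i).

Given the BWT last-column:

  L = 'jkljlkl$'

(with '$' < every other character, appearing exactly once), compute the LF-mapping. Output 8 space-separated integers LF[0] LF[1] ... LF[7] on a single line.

Answer: 1 3 5 2 6 4 7 0

Derivation:
Char counts: '$':1, 'j':2, 'k':2, 'l':3
C (first-col start): C('$')=0, C('j')=1, C('k')=3, C('l')=5
L[0]='j': occ=0, LF[0]=C('j')+0=1+0=1
L[1]='k': occ=0, LF[1]=C('k')+0=3+0=3
L[2]='l': occ=0, LF[2]=C('l')+0=5+0=5
L[3]='j': occ=1, LF[3]=C('j')+1=1+1=2
L[4]='l': occ=1, LF[4]=C('l')+1=5+1=6
L[5]='k': occ=1, LF[5]=C('k')+1=3+1=4
L[6]='l': occ=2, LF[6]=C('l')+2=5+2=7
L[7]='$': occ=0, LF[7]=C('$')+0=0+0=0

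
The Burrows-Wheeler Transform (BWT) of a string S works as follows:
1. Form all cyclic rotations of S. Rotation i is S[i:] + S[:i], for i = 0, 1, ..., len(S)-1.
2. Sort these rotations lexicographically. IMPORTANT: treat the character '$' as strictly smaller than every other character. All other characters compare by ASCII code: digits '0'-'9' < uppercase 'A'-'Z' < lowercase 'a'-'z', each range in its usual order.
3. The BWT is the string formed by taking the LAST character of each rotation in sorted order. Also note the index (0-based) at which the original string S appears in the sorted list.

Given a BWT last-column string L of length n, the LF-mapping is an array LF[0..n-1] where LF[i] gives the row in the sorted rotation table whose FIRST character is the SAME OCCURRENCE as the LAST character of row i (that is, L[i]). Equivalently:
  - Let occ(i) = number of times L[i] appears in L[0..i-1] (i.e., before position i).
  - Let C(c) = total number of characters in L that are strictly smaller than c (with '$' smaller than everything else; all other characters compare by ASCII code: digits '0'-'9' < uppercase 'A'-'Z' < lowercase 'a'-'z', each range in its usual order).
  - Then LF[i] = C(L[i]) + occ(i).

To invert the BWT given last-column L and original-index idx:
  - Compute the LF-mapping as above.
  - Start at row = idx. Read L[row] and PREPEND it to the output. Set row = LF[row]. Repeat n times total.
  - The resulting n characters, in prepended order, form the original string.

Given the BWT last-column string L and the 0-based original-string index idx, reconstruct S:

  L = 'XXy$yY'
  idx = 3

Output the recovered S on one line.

Answer: YyyXX$

Derivation:
LF mapping: 1 2 4 0 5 3
Walk LF starting at row 3, prepending L[row]:
  step 1: row=3, L[3]='$', prepend. Next row=LF[3]=0
  step 2: row=0, L[0]='X', prepend. Next row=LF[0]=1
  step 3: row=1, L[1]='X', prepend. Next row=LF[1]=2
  step 4: row=2, L[2]='y', prepend. Next row=LF[2]=4
  step 5: row=4, L[4]='y', prepend. Next row=LF[4]=5
  step 6: row=5, L[5]='Y', prepend. Next row=LF[5]=3
Reversed output: YyyXX$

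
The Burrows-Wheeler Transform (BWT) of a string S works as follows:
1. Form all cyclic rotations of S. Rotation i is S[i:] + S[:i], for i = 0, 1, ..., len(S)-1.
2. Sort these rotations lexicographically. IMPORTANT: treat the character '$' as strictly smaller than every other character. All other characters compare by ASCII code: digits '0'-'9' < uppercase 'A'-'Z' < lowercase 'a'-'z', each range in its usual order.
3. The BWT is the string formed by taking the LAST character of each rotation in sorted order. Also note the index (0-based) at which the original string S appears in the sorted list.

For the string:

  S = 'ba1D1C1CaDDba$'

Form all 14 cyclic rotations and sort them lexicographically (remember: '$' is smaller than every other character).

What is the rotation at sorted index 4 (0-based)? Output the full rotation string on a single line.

Answer: C1CaDDba$ba1D1

Derivation:
All 14 rotations (rotation i = S[i:]+S[:i]):
  rot[0] = ba1D1C1CaDDba$
  rot[1] = a1D1C1CaDDba$b
  rot[2] = 1D1C1CaDDba$ba
  rot[3] = D1C1CaDDba$ba1
  rot[4] = 1C1CaDDba$ba1D
  rot[5] = C1CaDDba$ba1D1
  rot[6] = 1CaDDba$ba1D1C
  rot[7] = CaDDba$ba1D1C1
  rot[8] = aDDba$ba1D1C1C
  rot[9] = DDba$ba1D1C1Ca
  rot[10] = Dba$ba1D1C1CaD
  rot[11] = ba$ba1D1C1CaDD
  rot[12] = a$ba1D1C1CaDDb
  rot[13] = $ba1D1C1CaDDba
Sorted (with $ < everything):
  sorted[0] = $ba1D1C1CaDDba
  sorted[1] = 1C1CaDDba$ba1D
  sorted[2] = 1CaDDba$ba1D1C
  sorted[3] = 1D1C1CaDDba$ba
  sorted[4] = C1CaDDba$ba1D1
  sorted[5] = CaDDba$ba1D1C1
  sorted[6] = D1C1CaDDba$ba1
  sorted[7] = DDba$ba1D1C1Ca
  sorted[8] = Dba$ba1D1C1CaD
  sorted[9] = a$ba1D1C1CaDDb
  sorted[10] = a1D1C1CaDDba$b
  sorted[11] = aDDba$ba1D1C1C
  sorted[12] = ba$ba1D1C1CaDD
  sorted[13] = ba1D1C1CaDDba$
sorted[4] = C1CaDDba$ba1D1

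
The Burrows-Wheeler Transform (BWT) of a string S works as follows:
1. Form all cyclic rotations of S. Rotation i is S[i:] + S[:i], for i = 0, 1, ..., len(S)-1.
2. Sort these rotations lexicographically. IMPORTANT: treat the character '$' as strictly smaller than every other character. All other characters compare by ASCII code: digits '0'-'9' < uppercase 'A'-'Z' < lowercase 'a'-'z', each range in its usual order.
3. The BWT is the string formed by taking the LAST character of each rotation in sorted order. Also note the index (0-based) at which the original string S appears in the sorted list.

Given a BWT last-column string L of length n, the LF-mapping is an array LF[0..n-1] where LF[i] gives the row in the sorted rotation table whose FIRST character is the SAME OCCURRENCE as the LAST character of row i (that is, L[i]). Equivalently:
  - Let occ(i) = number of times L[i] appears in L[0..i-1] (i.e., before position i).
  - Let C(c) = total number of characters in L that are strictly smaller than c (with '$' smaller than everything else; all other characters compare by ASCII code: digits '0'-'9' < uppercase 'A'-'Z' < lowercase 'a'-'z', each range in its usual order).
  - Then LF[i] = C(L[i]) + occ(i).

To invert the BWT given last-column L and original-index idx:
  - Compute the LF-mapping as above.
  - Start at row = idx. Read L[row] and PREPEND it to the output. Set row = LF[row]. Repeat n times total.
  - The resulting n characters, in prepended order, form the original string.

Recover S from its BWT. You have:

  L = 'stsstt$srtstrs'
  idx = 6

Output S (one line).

Answer: sstsrttrsttss$

Derivation:
LF mapping: 3 9 4 5 10 11 0 6 1 12 7 13 2 8
Walk LF starting at row 6, prepending L[row]:
  step 1: row=6, L[6]='$', prepend. Next row=LF[6]=0
  step 2: row=0, L[0]='s', prepend. Next row=LF[0]=3
  step 3: row=3, L[3]='s', prepend. Next row=LF[3]=5
  step 4: row=5, L[5]='t', prepend. Next row=LF[5]=11
  step 5: row=11, L[11]='t', prepend. Next row=LF[11]=13
  step 6: row=13, L[13]='s', prepend. Next row=LF[13]=8
  step 7: row=8, L[8]='r', prepend. Next row=LF[8]=1
  step 8: row=1, L[1]='t', prepend. Next row=LF[1]=9
  step 9: row=9, L[9]='t', prepend. Next row=LF[9]=12
  step 10: row=12, L[12]='r', prepend. Next row=LF[12]=2
  step 11: row=2, L[2]='s', prepend. Next row=LF[2]=4
  step 12: row=4, L[4]='t', prepend. Next row=LF[4]=10
  step 13: row=10, L[10]='s', prepend. Next row=LF[10]=7
  step 14: row=7, L[7]='s', prepend. Next row=LF[7]=6
Reversed output: sstsrttrsttss$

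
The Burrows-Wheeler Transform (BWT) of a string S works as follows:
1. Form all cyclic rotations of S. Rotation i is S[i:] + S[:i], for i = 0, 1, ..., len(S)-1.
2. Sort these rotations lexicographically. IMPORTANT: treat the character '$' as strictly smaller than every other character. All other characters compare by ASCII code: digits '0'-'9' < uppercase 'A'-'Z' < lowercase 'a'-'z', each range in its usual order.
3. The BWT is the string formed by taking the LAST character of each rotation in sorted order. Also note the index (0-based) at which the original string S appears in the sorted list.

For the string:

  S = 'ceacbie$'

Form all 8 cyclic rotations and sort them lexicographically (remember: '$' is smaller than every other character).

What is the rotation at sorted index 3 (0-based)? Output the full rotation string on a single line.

Answer: cbie$cea

Derivation:
All 8 rotations (rotation i = S[i:]+S[:i]):
  rot[0] = ceacbie$
  rot[1] = eacbie$c
  rot[2] = acbie$ce
  rot[3] = cbie$cea
  rot[4] = bie$ceac
  rot[5] = ie$ceacb
  rot[6] = e$ceacbi
  rot[7] = $ceacbie
Sorted (with $ < everything):
  sorted[0] = $ceacbie
  sorted[1] = acbie$ce
  sorted[2] = bie$ceac
  sorted[3] = cbie$cea
  sorted[4] = ceacbie$
  sorted[5] = e$ceacbi
  sorted[6] = eacbie$c
  sorted[7] = ie$ceacb
sorted[3] = cbie$cea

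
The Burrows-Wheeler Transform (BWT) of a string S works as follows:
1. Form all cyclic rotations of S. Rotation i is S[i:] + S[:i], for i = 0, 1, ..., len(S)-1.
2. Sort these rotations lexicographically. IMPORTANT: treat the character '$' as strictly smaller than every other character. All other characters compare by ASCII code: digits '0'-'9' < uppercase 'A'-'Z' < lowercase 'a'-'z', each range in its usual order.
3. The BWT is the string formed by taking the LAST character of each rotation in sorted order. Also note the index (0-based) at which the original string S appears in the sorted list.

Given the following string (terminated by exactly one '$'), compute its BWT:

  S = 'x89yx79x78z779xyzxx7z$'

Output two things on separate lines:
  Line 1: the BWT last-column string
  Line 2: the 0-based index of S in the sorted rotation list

All 22 rotations (rotation i = S[i:]+S[:i]):
  rot[0] = x89yx79x78z779xyzxx7z$
  rot[1] = 89yx79x78z779xyzxx7z$x
  rot[2] = 9yx79x78z779xyzxx7z$x8
  rot[3] = yx79x78z779xyzxx7z$x89
  rot[4] = x79x78z779xyzxx7z$x89y
  rot[5] = 79x78z779xyzxx7z$x89yx
  rot[6] = 9x78z779xyzxx7z$x89yx7
  rot[7] = x78z779xyzxx7z$x89yx79
  rot[8] = 78z779xyzxx7z$x89yx79x
  rot[9] = 8z779xyzxx7z$x89yx79x7
  rot[10] = z779xyzxx7z$x89yx79x78
  rot[11] = 779xyzxx7z$x89yx79x78z
  rot[12] = 79xyzxx7z$x89yx79x78z7
  rot[13] = 9xyzxx7z$x89yx79x78z77
  rot[14] = xyzxx7z$x89yx79x78z779
  rot[15] = yzxx7z$x89yx79x78z779x
  rot[16] = zxx7z$x89yx79x78z779xy
  rot[17] = xx7z$x89yx79x78z779xyz
  rot[18] = x7z$x89yx79x78z779xyzx
  rot[19] = 7z$x89yx79x78z779xyzxx
  rot[20] = z$x89yx79x78z779xyzxx7
  rot[21] = $x89yx79x78z779xyzxx7z
Sorted (with $ < everything):
  sorted[0] = $x89yx79x78z779xyzxx7z  (last char: 'z')
  sorted[1] = 779xyzxx7z$x89yx79x78z  (last char: 'z')
  sorted[2] = 78z779xyzxx7z$x89yx79x  (last char: 'x')
  sorted[3] = 79x78z779xyzxx7z$x89yx  (last char: 'x')
  sorted[4] = 79xyzxx7z$x89yx79x78z7  (last char: '7')
  sorted[5] = 7z$x89yx79x78z779xyzxx  (last char: 'x')
  sorted[6] = 89yx79x78z779xyzxx7z$x  (last char: 'x')
  sorted[7] = 8z779xyzxx7z$x89yx79x7  (last char: '7')
  sorted[8] = 9x78z779xyzxx7z$x89yx7  (last char: '7')
  sorted[9] = 9xyzxx7z$x89yx79x78z77  (last char: '7')
  sorted[10] = 9yx79x78z779xyzxx7z$x8  (last char: '8')
  sorted[11] = x78z779xyzxx7z$x89yx79  (last char: '9')
  sorted[12] = x79x78z779xyzxx7z$x89y  (last char: 'y')
  sorted[13] = x7z$x89yx79x78z779xyzx  (last char: 'x')
  sorted[14] = x89yx79x78z779xyzxx7z$  (last char: '$')
  sorted[15] = xx7z$x89yx79x78z779xyz  (last char: 'z')
  sorted[16] = xyzxx7z$x89yx79x78z779  (last char: '9')
  sorted[17] = yx79x78z779xyzxx7z$x89  (last char: '9')
  sorted[18] = yzxx7z$x89yx79x78z779x  (last char: 'x')
  sorted[19] = z$x89yx79x78z779xyzxx7  (last char: '7')
  sorted[20] = z779xyzxx7z$x89yx79x78  (last char: '8')
  sorted[21] = zxx7z$x89yx79x78z779xy  (last char: 'y')
Last column: zzxx7xx77789yx$z99x78y
Original string S is at sorted index 14

Answer: zzxx7xx77789yx$z99x78y
14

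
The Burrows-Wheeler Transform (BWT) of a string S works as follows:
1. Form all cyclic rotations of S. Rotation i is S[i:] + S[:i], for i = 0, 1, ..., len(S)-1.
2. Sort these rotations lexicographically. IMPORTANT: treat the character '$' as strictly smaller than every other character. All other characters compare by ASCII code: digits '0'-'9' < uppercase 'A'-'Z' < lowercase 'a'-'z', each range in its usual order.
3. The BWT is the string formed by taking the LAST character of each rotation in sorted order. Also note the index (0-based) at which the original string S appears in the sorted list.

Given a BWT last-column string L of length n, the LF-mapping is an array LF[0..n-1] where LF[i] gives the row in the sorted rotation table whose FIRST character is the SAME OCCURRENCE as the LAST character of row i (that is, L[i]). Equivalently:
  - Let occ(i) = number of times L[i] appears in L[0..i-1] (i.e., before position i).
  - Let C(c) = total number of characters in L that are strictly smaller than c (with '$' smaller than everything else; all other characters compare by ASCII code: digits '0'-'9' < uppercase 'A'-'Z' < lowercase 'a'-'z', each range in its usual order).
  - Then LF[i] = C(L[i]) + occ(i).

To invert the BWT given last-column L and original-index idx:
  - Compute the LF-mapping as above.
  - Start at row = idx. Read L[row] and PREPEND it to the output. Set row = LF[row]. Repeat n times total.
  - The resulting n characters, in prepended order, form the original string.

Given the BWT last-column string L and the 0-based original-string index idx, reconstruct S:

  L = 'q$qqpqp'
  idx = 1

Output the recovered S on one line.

Answer: pqpqqq$

Derivation:
LF mapping: 3 0 4 5 1 6 2
Walk LF starting at row 1, prepending L[row]:
  step 1: row=1, L[1]='$', prepend. Next row=LF[1]=0
  step 2: row=0, L[0]='q', prepend. Next row=LF[0]=3
  step 3: row=3, L[3]='q', prepend. Next row=LF[3]=5
  step 4: row=5, L[5]='q', prepend. Next row=LF[5]=6
  step 5: row=6, L[6]='p', prepend. Next row=LF[6]=2
  step 6: row=2, L[2]='q', prepend. Next row=LF[2]=4
  step 7: row=4, L[4]='p', prepend. Next row=LF[4]=1
Reversed output: pqpqqq$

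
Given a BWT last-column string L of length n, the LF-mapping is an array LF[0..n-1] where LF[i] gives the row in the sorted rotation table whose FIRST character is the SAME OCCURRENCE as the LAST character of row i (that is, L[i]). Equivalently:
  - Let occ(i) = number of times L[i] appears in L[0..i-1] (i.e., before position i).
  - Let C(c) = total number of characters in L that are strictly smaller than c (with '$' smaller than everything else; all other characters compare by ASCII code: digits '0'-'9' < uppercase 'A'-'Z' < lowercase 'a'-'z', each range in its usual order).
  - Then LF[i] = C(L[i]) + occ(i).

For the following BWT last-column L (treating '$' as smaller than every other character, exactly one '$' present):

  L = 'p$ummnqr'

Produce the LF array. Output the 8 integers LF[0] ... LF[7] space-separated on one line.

Answer: 4 0 7 1 2 3 5 6

Derivation:
Char counts: '$':1, 'm':2, 'n':1, 'p':1, 'q':1, 'r':1, 'u':1
C (first-col start): C('$')=0, C('m')=1, C('n')=3, C('p')=4, C('q')=5, C('r')=6, C('u')=7
L[0]='p': occ=0, LF[0]=C('p')+0=4+0=4
L[1]='$': occ=0, LF[1]=C('$')+0=0+0=0
L[2]='u': occ=0, LF[2]=C('u')+0=7+0=7
L[3]='m': occ=0, LF[3]=C('m')+0=1+0=1
L[4]='m': occ=1, LF[4]=C('m')+1=1+1=2
L[5]='n': occ=0, LF[5]=C('n')+0=3+0=3
L[6]='q': occ=0, LF[6]=C('q')+0=5+0=5
L[7]='r': occ=0, LF[7]=C('r')+0=6+0=6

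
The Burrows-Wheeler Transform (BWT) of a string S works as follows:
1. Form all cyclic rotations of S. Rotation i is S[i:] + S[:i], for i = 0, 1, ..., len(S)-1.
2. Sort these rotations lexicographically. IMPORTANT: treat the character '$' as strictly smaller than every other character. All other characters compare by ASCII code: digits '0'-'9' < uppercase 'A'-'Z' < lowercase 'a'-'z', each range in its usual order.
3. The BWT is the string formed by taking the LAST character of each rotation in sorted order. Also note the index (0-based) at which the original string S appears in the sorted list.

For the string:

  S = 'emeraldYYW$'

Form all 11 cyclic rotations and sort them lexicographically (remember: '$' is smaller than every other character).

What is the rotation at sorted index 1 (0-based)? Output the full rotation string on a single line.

Answer: W$emeraldYY

Derivation:
All 11 rotations (rotation i = S[i:]+S[:i]):
  rot[0] = emeraldYYW$
  rot[1] = meraldYYW$e
  rot[2] = eraldYYW$em
  rot[3] = raldYYW$eme
  rot[4] = aldYYW$emer
  rot[5] = ldYYW$emera
  rot[6] = dYYW$emeral
  rot[7] = YYW$emerald
  rot[8] = YW$emeraldY
  rot[9] = W$emeraldYY
  rot[10] = $emeraldYYW
Sorted (with $ < everything):
  sorted[0] = $emeraldYYW
  sorted[1] = W$emeraldYY
  sorted[2] = YW$emeraldY
  sorted[3] = YYW$emerald
  sorted[4] = aldYYW$emer
  sorted[5] = dYYW$emeral
  sorted[6] = emeraldYYW$
  sorted[7] = eraldYYW$em
  sorted[8] = ldYYW$emera
  sorted[9] = meraldYYW$e
  sorted[10] = raldYYW$eme
sorted[1] = W$emeraldYY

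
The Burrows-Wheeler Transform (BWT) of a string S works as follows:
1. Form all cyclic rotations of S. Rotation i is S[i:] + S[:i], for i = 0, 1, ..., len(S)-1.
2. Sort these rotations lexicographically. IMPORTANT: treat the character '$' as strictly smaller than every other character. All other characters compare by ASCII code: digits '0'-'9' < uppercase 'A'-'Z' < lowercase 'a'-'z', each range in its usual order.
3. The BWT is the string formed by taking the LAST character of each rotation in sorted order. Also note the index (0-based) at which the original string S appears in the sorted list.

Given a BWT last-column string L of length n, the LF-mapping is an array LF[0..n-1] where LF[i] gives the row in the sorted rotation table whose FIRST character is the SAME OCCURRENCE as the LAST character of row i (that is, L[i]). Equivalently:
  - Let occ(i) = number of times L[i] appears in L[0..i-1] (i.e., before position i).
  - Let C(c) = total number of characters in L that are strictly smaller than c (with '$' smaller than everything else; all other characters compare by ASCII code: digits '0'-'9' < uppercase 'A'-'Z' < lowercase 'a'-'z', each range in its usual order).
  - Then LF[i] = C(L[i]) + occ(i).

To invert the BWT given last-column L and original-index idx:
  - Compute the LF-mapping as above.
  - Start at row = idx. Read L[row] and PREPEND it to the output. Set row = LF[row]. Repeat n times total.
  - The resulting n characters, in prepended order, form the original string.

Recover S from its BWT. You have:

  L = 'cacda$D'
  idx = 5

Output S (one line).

Answer: caDdac$

Derivation:
LF mapping: 4 2 5 6 3 0 1
Walk LF starting at row 5, prepending L[row]:
  step 1: row=5, L[5]='$', prepend. Next row=LF[5]=0
  step 2: row=0, L[0]='c', prepend. Next row=LF[0]=4
  step 3: row=4, L[4]='a', prepend. Next row=LF[4]=3
  step 4: row=3, L[3]='d', prepend. Next row=LF[3]=6
  step 5: row=6, L[6]='D', prepend. Next row=LF[6]=1
  step 6: row=1, L[1]='a', prepend. Next row=LF[1]=2
  step 7: row=2, L[2]='c', prepend. Next row=LF[2]=5
Reversed output: caDdac$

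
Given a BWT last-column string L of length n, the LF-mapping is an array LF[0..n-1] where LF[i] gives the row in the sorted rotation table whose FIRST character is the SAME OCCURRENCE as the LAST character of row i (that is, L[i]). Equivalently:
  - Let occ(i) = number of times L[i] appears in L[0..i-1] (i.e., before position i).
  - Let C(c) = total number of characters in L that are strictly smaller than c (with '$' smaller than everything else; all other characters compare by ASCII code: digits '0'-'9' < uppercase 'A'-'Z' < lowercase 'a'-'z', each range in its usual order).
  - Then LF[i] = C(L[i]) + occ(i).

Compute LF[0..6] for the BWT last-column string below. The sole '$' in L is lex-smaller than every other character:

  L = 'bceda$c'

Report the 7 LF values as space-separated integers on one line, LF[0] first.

Char counts: '$':1, 'a':1, 'b':1, 'c':2, 'd':1, 'e':1
C (first-col start): C('$')=0, C('a')=1, C('b')=2, C('c')=3, C('d')=5, C('e')=6
L[0]='b': occ=0, LF[0]=C('b')+0=2+0=2
L[1]='c': occ=0, LF[1]=C('c')+0=3+0=3
L[2]='e': occ=0, LF[2]=C('e')+0=6+0=6
L[3]='d': occ=0, LF[3]=C('d')+0=5+0=5
L[4]='a': occ=0, LF[4]=C('a')+0=1+0=1
L[5]='$': occ=0, LF[5]=C('$')+0=0+0=0
L[6]='c': occ=1, LF[6]=C('c')+1=3+1=4

Answer: 2 3 6 5 1 0 4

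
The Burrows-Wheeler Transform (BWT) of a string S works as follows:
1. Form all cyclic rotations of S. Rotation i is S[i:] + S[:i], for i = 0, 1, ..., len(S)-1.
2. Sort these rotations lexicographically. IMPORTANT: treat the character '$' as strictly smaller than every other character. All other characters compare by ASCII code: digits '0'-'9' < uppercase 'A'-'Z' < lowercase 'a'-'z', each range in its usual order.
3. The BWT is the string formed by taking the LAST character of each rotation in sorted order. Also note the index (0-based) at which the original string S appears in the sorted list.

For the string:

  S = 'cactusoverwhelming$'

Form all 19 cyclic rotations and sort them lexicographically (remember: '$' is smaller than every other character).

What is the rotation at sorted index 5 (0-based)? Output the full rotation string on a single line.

All 19 rotations (rotation i = S[i:]+S[:i]):
  rot[0] = cactusoverwhelming$
  rot[1] = actusoverwhelming$c
  rot[2] = ctusoverwhelming$ca
  rot[3] = tusoverwhelming$cac
  rot[4] = usoverwhelming$cact
  rot[5] = soverwhelming$cactu
  rot[6] = overwhelming$cactus
  rot[7] = verwhelming$cactuso
  rot[8] = erwhelming$cactusov
  rot[9] = rwhelming$cactusove
  rot[10] = whelming$cactusover
  rot[11] = helming$cactusoverw
  rot[12] = elming$cactusoverwh
  rot[13] = lming$cactusoverwhe
  rot[14] = ming$cactusoverwhel
  rot[15] = ing$cactusoverwhelm
  rot[16] = ng$cactusoverwhelmi
  rot[17] = g$cactusoverwhelmin
  rot[18] = $cactusoverwhelming
Sorted (with $ < everything):
  sorted[0] = $cactusoverwhelming
  sorted[1] = actusoverwhelming$c
  sorted[2] = cactusoverwhelming$
  sorted[3] = ctusoverwhelming$ca
  sorted[4] = elming$cactusoverwh
  sorted[5] = erwhelming$cactusov
  sorted[6] = g$cactusoverwhelmin
  sorted[7] = helming$cactusoverw
  sorted[8] = ing$cactusoverwhelm
  sorted[9] = lming$cactusoverwhe
  sorted[10] = ming$cactusoverwhel
  sorted[11] = ng$cactusoverwhelmi
  sorted[12] = overwhelming$cactus
  sorted[13] = rwhelming$cactusove
  sorted[14] = soverwhelming$cactu
  sorted[15] = tusoverwhelming$cac
  sorted[16] = usoverwhelming$cact
  sorted[17] = verwhelming$cactuso
  sorted[18] = whelming$cactusover
sorted[5] = erwhelming$cactusov

Answer: erwhelming$cactusov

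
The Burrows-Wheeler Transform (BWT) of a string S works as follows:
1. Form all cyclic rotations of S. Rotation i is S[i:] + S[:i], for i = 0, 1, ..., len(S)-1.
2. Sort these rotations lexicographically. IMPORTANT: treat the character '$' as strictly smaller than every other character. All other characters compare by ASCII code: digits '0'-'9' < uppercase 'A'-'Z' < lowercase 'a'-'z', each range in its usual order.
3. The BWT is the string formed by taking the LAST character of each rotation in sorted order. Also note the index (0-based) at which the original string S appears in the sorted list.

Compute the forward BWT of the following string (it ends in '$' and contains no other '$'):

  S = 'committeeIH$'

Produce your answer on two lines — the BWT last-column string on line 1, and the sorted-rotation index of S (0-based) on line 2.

All 12 rotations (rotation i = S[i:]+S[:i]):
  rot[0] = committeeIH$
  rot[1] = ommitteeIH$c
  rot[2] = mmitteeIH$co
  rot[3] = mitteeIH$com
  rot[4] = itteeIH$comm
  rot[5] = tteeIH$commi
  rot[6] = teeIH$commit
  rot[7] = eeIH$committ
  rot[8] = eIH$committe
  rot[9] = IH$committee
  rot[10] = H$committeeI
  rot[11] = $committeeIH
Sorted (with $ < everything):
  sorted[0] = $committeeIH  (last char: 'H')
  sorted[1] = H$committeeI  (last char: 'I')
  sorted[2] = IH$committee  (last char: 'e')
  sorted[3] = committeeIH$  (last char: '$')
  sorted[4] = eIH$committe  (last char: 'e')
  sorted[5] = eeIH$committ  (last char: 't')
  sorted[6] = itteeIH$comm  (last char: 'm')
  sorted[7] = mitteeIH$com  (last char: 'm')
  sorted[8] = mmitteeIH$co  (last char: 'o')
  sorted[9] = ommitteeIH$c  (last char: 'c')
  sorted[10] = teeIH$commit  (last char: 't')
  sorted[11] = tteeIH$commi  (last char: 'i')
Last column: HIe$etmmocti
Original string S is at sorted index 3

Answer: HIe$etmmocti
3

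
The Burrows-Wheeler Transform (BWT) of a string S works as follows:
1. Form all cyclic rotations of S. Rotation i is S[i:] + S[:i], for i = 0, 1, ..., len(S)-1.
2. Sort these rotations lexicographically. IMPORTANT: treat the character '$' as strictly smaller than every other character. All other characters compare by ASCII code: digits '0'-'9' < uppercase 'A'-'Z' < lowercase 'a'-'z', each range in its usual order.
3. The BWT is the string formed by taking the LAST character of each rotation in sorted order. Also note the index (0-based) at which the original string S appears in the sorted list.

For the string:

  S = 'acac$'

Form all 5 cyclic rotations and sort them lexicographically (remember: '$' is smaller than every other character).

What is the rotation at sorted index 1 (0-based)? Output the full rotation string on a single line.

All 5 rotations (rotation i = S[i:]+S[:i]):
  rot[0] = acac$
  rot[1] = cac$a
  rot[2] = ac$ac
  rot[3] = c$aca
  rot[4] = $acac
Sorted (with $ < everything):
  sorted[0] = $acac
  sorted[1] = ac$ac
  sorted[2] = acac$
  sorted[3] = c$aca
  sorted[4] = cac$a
sorted[1] = ac$ac

Answer: ac$ac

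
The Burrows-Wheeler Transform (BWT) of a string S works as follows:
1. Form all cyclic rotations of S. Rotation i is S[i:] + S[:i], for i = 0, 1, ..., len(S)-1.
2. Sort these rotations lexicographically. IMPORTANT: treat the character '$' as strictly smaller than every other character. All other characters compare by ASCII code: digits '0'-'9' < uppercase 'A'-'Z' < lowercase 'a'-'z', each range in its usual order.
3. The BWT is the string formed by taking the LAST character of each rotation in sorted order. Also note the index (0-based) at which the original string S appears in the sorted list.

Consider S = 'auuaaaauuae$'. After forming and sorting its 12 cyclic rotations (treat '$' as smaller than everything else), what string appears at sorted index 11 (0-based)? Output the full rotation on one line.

All 12 rotations (rotation i = S[i:]+S[:i]):
  rot[0] = auuaaaauuae$
  rot[1] = uuaaaauuae$a
  rot[2] = uaaaauuae$au
  rot[3] = aaaauuae$auu
  rot[4] = aaauuae$auua
  rot[5] = aauuae$auuaa
  rot[6] = auuae$auuaaa
  rot[7] = uuae$auuaaaa
  rot[8] = uae$auuaaaau
  rot[9] = ae$auuaaaauu
  rot[10] = e$auuaaaauua
  rot[11] = $auuaaaauuae
Sorted (with $ < everything):
  sorted[0] = $auuaaaauuae
  sorted[1] = aaaauuae$auu
  sorted[2] = aaauuae$auua
  sorted[3] = aauuae$auuaa
  sorted[4] = ae$auuaaaauu
  sorted[5] = auuaaaauuae$
  sorted[6] = auuae$auuaaa
  sorted[7] = e$auuaaaauua
  sorted[8] = uaaaauuae$au
  sorted[9] = uae$auuaaaau
  sorted[10] = uuaaaauuae$a
  sorted[11] = uuae$auuaaaa
sorted[11] = uuae$auuaaaa

Answer: uuae$auuaaaa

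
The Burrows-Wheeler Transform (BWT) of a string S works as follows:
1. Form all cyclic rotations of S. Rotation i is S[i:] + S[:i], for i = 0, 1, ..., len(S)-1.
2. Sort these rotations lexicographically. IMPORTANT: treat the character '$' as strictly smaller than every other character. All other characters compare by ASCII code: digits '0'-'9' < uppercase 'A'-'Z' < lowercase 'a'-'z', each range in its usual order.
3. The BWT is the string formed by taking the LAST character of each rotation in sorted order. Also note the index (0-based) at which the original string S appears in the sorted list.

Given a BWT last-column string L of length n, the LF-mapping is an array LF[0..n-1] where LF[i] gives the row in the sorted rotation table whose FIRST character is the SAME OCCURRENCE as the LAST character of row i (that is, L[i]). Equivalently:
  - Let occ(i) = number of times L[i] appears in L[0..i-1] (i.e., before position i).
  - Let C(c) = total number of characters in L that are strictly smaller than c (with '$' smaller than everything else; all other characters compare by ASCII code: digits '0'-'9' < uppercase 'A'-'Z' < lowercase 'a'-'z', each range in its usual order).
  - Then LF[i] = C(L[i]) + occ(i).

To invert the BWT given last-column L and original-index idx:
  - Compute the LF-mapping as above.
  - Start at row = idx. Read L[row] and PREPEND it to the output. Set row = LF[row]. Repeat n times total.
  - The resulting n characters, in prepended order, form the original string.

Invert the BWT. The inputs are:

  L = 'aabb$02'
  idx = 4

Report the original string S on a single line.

LF mapping: 3 4 5 6 0 1 2
Walk LF starting at row 4, prepending L[row]:
  step 1: row=4, L[4]='$', prepend. Next row=LF[4]=0
  step 2: row=0, L[0]='a', prepend. Next row=LF[0]=3
  step 3: row=3, L[3]='b', prepend. Next row=LF[3]=6
  step 4: row=6, L[6]='2', prepend. Next row=LF[6]=2
  step 5: row=2, L[2]='b', prepend. Next row=LF[2]=5
  step 6: row=5, L[5]='0', prepend. Next row=LF[5]=1
  step 7: row=1, L[1]='a', prepend. Next row=LF[1]=4
Reversed output: a0b2ba$

Answer: a0b2ba$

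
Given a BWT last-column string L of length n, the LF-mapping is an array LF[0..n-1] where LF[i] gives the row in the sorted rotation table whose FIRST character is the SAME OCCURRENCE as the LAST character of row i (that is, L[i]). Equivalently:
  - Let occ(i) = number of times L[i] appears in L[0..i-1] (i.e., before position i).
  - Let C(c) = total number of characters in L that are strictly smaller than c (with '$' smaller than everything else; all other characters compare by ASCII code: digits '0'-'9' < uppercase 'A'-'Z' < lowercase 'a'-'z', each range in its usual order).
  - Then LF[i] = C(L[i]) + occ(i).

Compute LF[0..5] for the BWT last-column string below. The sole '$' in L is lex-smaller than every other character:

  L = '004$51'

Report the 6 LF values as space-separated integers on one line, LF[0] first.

Char counts: '$':1, '0':2, '1':1, '4':1, '5':1
C (first-col start): C('$')=0, C('0')=1, C('1')=3, C('4')=4, C('5')=5
L[0]='0': occ=0, LF[0]=C('0')+0=1+0=1
L[1]='0': occ=1, LF[1]=C('0')+1=1+1=2
L[2]='4': occ=0, LF[2]=C('4')+0=4+0=4
L[3]='$': occ=0, LF[3]=C('$')+0=0+0=0
L[4]='5': occ=0, LF[4]=C('5')+0=5+0=5
L[5]='1': occ=0, LF[5]=C('1')+0=3+0=3

Answer: 1 2 4 0 5 3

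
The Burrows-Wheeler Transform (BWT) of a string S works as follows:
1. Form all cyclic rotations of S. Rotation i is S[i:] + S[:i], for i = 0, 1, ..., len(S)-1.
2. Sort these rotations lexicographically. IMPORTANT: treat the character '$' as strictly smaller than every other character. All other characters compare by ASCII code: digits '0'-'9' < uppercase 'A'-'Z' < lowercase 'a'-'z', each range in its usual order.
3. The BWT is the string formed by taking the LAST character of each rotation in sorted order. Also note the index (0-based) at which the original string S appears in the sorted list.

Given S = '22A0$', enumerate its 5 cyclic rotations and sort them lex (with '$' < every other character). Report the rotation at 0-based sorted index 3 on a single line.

Answer: 2A0$2

Derivation:
All 5 rotations (rotation i = S[i:]+S[:i]):
  rot[0] = 22A0$
  rot[1] = 2A0$2
  rot[2] = A0$22
  rot[3] = 0$22A
  rot[4] = $22A0
Sorted (with $ < everything):
  sorted[0] = $22A0
  sorted[1] = 0$22A
  sorted[2] = 22A0$
  sorted[3] = 2A0$2
  sorted[4] = A0$22
sorted[3] = 2A0$2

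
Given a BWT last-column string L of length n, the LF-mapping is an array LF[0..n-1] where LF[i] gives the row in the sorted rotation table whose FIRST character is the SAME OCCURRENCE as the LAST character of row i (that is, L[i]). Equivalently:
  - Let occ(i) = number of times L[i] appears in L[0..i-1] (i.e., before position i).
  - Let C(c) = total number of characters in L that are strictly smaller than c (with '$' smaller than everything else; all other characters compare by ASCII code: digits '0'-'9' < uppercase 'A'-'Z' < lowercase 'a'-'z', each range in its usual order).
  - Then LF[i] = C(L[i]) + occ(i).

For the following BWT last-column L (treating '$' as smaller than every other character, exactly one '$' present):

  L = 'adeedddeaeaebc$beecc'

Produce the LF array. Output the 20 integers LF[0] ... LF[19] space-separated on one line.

Char counts: '$':1, 'a':3, 'b':2, 'c':3, 'd':4, 'e':7
C (first-col start): C('$')=0, C('a')=1, C('b')=4, C('c')=6, C('d')=9, C('e')=13
L[0]='a': occ=0, LF[0]=C('a')+0=1+0=1
L[1]='d': occ=0, LF[1]=C('d')+0=9+0=9
L[2]='e': occ=0, LF[2]=C('e')+0=13+0=13
L[3]='e': occ=1, LF[3]=C('e')+1=13+1=14
L[4]='d': occ=1, LF[4]=C('d')+1=9+1=10
L[5]='d': occ=2, LF[5]=C('d')+2=9+2=11
L[6]='d': occ=3, LF[6]=C('d')+3=9+3=12
L[7]='e': occ=2, LF[7]=C('e')+2=13+2=15
L[8]='a': occ=1, LF[8]=C('a')+1=1+1=2
L[9]='e': occ=3, LF[9]=C('e')+3=13+3=16
L[10]='a': occ=2, LF[10]=C('a')+2=1+2=3
L[11]='e': occ=4, LF[11]=C('e')+4=13+4=17
L[12]='b': occ=0, LF[12]=C('b')+0=4+0=4
L[13]='c': occ=0, LF[13]=C('c')+0=6+0=6
L[14]='$': occ=0, LF[14]=C('$')+0=0+0=0
L[15]='b': occ=1, LF[15]=C('b')+1=4+1=5
L[16]='e': occ=5, LF[16]=C('e')+5=13+5=18
L[17]='e': occ=6, LF[17]=C('e')+6=13+6=19
L[18]='c': occ=1, LF[18]=C('c')+1=6+1=7
L[19]='c': occ=2, LF[19]=C('c')+2=6+2=8

Answer: 1 9 13 14 10 11 12 15 2 16 3 17 4 6 0 5 18 19 7 8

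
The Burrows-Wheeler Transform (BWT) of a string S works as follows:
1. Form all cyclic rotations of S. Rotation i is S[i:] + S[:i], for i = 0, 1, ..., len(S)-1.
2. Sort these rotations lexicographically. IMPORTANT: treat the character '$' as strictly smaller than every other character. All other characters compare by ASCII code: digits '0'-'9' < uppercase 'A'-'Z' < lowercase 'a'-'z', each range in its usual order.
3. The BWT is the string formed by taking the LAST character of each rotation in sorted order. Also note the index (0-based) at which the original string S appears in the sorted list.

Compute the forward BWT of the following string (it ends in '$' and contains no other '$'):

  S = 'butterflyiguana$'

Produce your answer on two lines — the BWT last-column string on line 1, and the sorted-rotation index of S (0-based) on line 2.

All 16 rotations (rotation i = S[i:]+S[:i]):
  rot[0] = butterflyiguana$
  rot[1] = utterflyiguana$b
  rot[2] = tterflyiguana$bu
  rot[3] = terflyiguana$but
  rot[4] = erflyiguana$butt
  rot[5] = rflyiguana$butte
  rot[6] = flyiguana$butter
  rot[7] = lyiguana$butterf
  rot[8] = yiguana$butterfl
  rot[9] = iguana$butterfly
  rot[10] = guana$butterflyi
  rot[11] = uana$butterflyig
  rot[12] = ana$butterflyigu
  rot[13] = na$butterflyigua
  rot[14] = a$butterflyiguan
  rot[15] = $butterflyiguana
Sorted (with $ < everything):
  sorted[0] = $butterflyiguana  (last char: 'a')
  sorted[1] = a$butterflyiguan  (last char: 'n')
  sorted[2] = ana$butterflyigu  (last char: 'u')
  sorted[3] = butterflyiguana$  (last char: '$')
  sorted[4] = erflyiguana$butt  (last char: 't')
  sorted[5] = flyiguana$butter  (last char: 'r')
  sorted[6] = guana$butterflyi  (last char: 'i')
  sorted[7] = iguana$butterfly  (last char: 'y')
  sorted[8] = lyiguana$butterf  (last char: 'f')
  sorted[9] = na$butterflyigua  (last char: 'a')
  sorted[10] = rflyiguana$butte  (last char: 'e')
  sorted[11] = terflyiguana$but  (last char: 't')
  sorted[12] = tterflyiguana$bu  (last char: 'u')
  sorted[13] = uana$butterflyig  (last char: 'g')
  sorted[14] = utterflyiguana$b  (last char: 'b')
  sorted[15] = yiguana$butterfl  (last char: 'l')
Last column: anu$triyfaetugbl
Original string S is at sorted index 3

Answer: anu$triyfaetugbl
3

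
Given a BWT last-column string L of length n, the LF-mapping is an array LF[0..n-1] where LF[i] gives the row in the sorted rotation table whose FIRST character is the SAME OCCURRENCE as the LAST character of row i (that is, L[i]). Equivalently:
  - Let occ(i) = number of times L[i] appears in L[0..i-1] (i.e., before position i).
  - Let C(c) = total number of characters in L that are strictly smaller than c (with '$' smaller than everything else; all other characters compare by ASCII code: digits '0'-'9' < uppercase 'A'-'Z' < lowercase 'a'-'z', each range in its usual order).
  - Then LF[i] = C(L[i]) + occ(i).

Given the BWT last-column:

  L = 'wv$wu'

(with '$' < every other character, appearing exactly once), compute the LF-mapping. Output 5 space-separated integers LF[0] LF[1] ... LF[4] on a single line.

Char counts: '$':1, 'u':1, 'v':1, 'w':2
C (first-col start): C('$')=0, C('u')=1, C('v')=2, C('w')=3
L[0]='w': occ=0, LF[0]=C('w')+0=3+0=3
L[1]='v': occ=0, LF[1]=C('v')+0=2+0=2
L[2]='$': occ=0, LF[2]=C('$')+0=0+0=0
L[3]='w': occ=1, LF[3]=C('w')+1=3+1=4
L[4]='u': occ=0, LF[4]=C('u')+0=1+0=1

Answer: 3 2 0 4 1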